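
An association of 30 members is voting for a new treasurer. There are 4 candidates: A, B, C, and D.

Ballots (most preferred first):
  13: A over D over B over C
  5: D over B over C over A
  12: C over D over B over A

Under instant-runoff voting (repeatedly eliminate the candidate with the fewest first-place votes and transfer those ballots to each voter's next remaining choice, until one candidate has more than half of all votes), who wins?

C

Round 1: A 13, B 0, C 12, D 5. B eliminated.
Round 2: A 13, C 12, D 5. D eliminated.
Round 3: A 13, C 17. C has a majority (≥16).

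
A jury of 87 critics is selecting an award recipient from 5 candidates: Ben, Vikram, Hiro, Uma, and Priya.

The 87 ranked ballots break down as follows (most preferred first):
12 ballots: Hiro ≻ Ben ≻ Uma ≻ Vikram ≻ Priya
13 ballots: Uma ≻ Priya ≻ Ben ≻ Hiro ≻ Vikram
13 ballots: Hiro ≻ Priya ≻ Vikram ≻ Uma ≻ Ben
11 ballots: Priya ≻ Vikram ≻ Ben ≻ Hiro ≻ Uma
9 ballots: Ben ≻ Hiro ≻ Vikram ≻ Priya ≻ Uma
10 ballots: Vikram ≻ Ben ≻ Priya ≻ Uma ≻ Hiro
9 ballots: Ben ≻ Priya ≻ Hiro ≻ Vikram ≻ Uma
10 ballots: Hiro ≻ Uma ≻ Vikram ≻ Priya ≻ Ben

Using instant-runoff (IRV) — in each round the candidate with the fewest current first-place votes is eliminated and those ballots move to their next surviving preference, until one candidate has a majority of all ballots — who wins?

Ben

Round 1: Ben 18, Vikram 10, Hiro 35, Uma 13, Priya 11. Vikram eliminated.
Round 2: Ben 28, Hiro 35, Uma 13, Priya 11. Priya eliminated.
Round 3: Ben 39, Hiro 35, Uma 13. Uma eliminated.
Round 4: Ben 52, Hiro 35. Ben has a majority (≥44).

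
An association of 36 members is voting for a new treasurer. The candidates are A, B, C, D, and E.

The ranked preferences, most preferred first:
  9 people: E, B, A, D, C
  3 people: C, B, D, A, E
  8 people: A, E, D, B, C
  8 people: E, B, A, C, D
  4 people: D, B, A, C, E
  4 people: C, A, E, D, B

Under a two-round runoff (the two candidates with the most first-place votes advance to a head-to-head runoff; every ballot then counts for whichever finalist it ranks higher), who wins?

Round 1 first-place votes: A 8, B 0, C 7, D 4, E 17. E and A advance.
Runoff: E is ranked above A on 17 ballots, A above E on 19.

A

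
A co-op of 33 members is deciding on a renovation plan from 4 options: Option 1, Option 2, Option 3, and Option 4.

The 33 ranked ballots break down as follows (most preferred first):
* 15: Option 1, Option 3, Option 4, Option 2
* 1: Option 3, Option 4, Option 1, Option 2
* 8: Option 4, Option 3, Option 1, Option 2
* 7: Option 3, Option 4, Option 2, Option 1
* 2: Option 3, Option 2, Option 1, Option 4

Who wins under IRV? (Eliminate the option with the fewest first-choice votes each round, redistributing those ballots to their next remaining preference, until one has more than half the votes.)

Option 3

Round 1: Option 1 15, Option 2 0, Option 3 10, Option 4 8. Option 2 eliminated.
Round 2: Option 1 15, Option 3 10, Option 4 8. Option 4 eliminated.
Round 3: Option 1 15, Option 3 18. Option 3 has a majority (≥17).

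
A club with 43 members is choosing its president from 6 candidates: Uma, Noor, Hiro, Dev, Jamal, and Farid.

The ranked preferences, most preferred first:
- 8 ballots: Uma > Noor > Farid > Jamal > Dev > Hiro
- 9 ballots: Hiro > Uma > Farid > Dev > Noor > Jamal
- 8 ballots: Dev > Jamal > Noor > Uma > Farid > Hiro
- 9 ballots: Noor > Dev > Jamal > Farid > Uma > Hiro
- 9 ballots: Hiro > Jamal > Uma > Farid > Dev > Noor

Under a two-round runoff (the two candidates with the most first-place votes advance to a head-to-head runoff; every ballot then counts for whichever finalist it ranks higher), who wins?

Noor

Round 1 first-place votes: Uma 8, Noor 9, Hiro 18, Dev 8, Jamal 0, Farid 0. Hiro and Noor advance.
Runoff: Hiro is ranked above Noor on 18 ballots, Noor above Hiro on 25.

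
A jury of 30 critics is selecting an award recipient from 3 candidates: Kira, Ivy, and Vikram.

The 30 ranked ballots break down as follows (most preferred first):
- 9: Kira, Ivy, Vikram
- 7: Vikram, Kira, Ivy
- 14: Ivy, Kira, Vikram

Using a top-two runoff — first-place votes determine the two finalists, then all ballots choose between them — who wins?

Round 1 first-place votes: Kira 9, Ivy 14, Vikram 7. Ivy and Kira advance.
Runoff: Ivy is ranked above Kira on 14 ballots, Kira above Ivy on 16.

Kira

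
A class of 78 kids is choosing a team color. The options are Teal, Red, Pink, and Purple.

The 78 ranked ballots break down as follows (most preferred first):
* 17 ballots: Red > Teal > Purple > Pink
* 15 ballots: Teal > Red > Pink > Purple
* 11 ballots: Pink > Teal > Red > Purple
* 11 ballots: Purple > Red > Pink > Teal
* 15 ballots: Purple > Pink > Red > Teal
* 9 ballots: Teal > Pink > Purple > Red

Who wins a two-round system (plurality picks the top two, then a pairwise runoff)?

Round 1 first-place votes: Teal 24, Red 17, Pink 11, Purple 26. Purple and Teal advance.
Runoff: Purple is ranked above Teal on 26 ballots, Teal above Purple on 52.

Teal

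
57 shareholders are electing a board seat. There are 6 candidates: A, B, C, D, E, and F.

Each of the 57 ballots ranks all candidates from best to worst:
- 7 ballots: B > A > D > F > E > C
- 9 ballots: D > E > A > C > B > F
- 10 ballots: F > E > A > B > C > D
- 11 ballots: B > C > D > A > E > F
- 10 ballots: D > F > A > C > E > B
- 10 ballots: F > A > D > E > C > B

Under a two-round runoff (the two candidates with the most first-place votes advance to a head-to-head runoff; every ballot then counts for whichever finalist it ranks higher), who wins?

Round 1 first-place votes: A 0, B 18, C 0, D 19, E 0, F 20. F and D advance.
Runoff: F is ranked above D on 20 ballots, D above F on 37.

D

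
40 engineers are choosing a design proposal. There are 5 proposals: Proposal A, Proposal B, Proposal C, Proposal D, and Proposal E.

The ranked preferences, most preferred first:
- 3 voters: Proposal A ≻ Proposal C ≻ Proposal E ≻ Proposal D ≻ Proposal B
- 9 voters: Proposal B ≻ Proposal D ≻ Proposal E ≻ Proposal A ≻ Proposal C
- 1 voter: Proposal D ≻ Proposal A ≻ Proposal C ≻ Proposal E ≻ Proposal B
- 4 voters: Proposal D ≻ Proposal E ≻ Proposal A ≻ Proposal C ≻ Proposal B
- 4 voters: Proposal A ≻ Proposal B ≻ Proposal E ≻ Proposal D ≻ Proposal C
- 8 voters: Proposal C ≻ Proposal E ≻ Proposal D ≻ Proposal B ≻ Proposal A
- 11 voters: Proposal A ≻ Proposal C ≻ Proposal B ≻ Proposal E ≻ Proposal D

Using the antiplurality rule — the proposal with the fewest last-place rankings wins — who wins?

Proposal E

Last-place votes: Proposal A 8, Proposal B 8, Proposal C 13, Proposal D 11, Proposal E 0.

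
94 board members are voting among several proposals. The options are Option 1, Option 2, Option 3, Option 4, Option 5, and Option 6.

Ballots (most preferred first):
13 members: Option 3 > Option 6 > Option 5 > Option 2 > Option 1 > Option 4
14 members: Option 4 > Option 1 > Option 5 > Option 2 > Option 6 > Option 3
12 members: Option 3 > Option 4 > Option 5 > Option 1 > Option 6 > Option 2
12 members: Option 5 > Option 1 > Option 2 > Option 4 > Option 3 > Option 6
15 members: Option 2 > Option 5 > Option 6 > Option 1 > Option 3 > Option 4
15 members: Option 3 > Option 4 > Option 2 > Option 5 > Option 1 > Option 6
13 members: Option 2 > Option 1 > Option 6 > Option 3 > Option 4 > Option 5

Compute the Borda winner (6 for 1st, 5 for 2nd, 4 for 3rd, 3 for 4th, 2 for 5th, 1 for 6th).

Option 1: 13×2 + 14×5 + 12×3 + 12×5 + 15×3 + 15×2 + 13×5 = 332
Option 2: 13×3 + 14×3 + 12×1 + 12×4 + 15×6 + 15×4 + 13×6 = 369
Option 3: 13×6 + 14×1 + 12×6 + 12×2 + 15×2 + 15×6 + 13×3 = 347
Option 4: 13×1 + 14×6 + 12×5 + 12×3 + 15×1 + 15×5 + 13×2 = 309
Option 5: 13×4 + 14×4 + 12×4 + 12×6 + 15×5 + 15×3 + 13×1 = 361
Option 6: 13×5 + 14×2 + 12×2 + 12×1 + 15×4 + 15×1 + 13×4 = 256

Option 2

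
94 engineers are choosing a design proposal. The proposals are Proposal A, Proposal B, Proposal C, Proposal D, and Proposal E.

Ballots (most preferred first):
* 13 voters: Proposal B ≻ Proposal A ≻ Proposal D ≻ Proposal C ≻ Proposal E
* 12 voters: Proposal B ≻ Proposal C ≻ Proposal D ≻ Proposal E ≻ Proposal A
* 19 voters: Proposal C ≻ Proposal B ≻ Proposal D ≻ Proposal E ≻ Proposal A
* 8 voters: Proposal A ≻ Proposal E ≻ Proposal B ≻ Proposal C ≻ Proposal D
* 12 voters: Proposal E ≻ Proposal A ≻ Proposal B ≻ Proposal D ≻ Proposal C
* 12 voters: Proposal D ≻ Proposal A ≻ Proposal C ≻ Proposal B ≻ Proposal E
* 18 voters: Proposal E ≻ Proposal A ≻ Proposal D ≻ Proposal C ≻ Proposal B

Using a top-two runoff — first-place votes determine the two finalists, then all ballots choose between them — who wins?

Proposal B

Round 1 first-place votes: Proposal A 8, Proposal B 25, Proposal C 19, Proposal D 12, Proposal E 30. Proposal E and Proposal B advance.
Runoff: Proposal E is ranked above Proposal B on 38 ballots, Proposal B above Proposal E on 56.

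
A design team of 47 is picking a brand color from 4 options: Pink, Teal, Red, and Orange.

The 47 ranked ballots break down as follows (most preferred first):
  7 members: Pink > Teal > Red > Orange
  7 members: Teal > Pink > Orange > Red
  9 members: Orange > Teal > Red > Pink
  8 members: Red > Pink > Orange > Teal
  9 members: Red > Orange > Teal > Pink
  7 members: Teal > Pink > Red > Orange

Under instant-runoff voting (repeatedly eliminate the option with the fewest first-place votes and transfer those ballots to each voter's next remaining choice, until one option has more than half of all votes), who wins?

Teal

Round 1: Pink 7, Teal 14, Red 17, Orange 9. Pink eliminated.
Round 2: Teal 21, Red 17, Orange 9. Orange eliminated.
Round 3: Teal 30, Red 17. Teal has a majority (≥24).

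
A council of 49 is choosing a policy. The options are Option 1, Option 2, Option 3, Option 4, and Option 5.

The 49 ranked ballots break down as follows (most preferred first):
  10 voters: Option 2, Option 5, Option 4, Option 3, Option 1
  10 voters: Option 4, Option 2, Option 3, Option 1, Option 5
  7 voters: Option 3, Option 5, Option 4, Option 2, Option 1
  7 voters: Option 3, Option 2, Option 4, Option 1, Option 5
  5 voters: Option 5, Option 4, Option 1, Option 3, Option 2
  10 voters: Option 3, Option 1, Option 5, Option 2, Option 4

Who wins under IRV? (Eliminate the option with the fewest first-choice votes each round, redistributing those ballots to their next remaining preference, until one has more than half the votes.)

Round 1: Option 1 0, Option 2 10, Option 3 24, Option 4 10, Option 5 5. Option 1 eliminated.
Round 2: Option 2 10, Option 3 24, Option 4 10, Option 5 5. Option 5 eliminated.
Round 3: Option 2 10, Option 3 24, Option 4 15. Option 2 eliminated.
Round 4: Option 3 24, Option 4 25. Option 4 has a majority (≥25).

Option 4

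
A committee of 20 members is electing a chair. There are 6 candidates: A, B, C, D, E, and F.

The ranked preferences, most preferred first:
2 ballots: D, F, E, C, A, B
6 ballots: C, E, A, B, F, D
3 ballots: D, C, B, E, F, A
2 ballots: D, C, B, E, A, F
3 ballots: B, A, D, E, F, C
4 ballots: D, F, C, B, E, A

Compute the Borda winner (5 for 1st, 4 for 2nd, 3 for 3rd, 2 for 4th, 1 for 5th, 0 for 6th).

C

A: 2×1 + 6×3 + 3×0 + 2×1 + 3×4 + 4×0 = 34
B: 2×0 + 6×2 + 3×3 + 2×3 + 3×5 + 4×2 = 50
C: 2×2 + 6×5 + 3×4 + 2×4 + 3×0 + 4×3 = 66
D: 2×5 + 6×0 + 3×5 + 2×5 + 3×3 + 4×5 = 64
E: 2×3 + 6×4 + 3×2 + 2×2 + 3×2 + 4×1 = 50
F: 2×4 + 6×1 + 3×1 + 2×0 + 3×1 + 4×4 = 36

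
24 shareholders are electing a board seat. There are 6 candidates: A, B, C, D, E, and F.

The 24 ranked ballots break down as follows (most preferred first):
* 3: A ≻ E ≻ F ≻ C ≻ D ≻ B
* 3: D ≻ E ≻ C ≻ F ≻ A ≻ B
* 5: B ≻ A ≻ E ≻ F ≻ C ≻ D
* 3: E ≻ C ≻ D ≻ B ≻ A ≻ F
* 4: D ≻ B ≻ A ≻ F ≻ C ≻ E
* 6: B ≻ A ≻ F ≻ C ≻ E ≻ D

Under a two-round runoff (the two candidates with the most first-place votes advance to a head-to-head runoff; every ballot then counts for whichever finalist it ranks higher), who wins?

Round 1 first-place votes: A 3, B 11, C 0, D 7, E 3, F 0. B and D advance.
Runoff: B is ranked above D on 11 ballots, D above B on 13.

D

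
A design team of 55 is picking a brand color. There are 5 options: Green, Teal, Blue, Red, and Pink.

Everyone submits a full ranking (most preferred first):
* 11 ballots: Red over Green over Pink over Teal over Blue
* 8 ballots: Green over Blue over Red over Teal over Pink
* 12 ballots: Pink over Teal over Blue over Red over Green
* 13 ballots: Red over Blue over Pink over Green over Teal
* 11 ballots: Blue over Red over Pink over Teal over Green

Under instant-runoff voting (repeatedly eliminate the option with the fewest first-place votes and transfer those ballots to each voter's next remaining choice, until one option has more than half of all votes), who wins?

Blue

Round 1: Green 8, Teal 0, Blue 11, Red 24, Pink 12. Teal eliminated.
Round 2: Green 8, Blue 11, Red 24, Pink 12. Green eliminated.
Round 3: Blue 19, Red 24, Pink 12. Pink eliminated.
Round 4: Blue 31, Red 24. Blue has a majority (≥28).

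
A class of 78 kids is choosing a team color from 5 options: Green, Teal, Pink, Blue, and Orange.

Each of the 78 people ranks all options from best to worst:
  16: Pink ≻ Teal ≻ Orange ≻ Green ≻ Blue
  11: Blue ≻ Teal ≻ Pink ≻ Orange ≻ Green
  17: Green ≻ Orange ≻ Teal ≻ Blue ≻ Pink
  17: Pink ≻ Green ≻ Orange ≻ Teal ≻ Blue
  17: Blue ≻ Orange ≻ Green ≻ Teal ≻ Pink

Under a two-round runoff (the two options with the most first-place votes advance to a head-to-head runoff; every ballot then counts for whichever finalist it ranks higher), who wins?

Blue

Round 1 first-place votes: Green 17, Teal 0, Pink 33, Blue 28, Orange 0. Pink and Blue advance.
Runoff: Pink is ranked above Blue on 33 ballots, Blue above Pink on 45.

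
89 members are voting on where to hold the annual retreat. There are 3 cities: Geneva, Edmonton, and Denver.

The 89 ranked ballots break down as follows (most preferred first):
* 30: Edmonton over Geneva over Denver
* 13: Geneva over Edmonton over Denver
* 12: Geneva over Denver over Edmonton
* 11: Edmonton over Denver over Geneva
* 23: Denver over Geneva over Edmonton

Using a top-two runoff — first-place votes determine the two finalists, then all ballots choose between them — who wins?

Geneva

Round 1 first-place votes: Geneva 25, Edmonton 41, Denver 23. Edmonton and Geneva advance.
Runoff: Edmonton is ranked above Geneva on 41 ballots, Geneva above Edmonton on 48.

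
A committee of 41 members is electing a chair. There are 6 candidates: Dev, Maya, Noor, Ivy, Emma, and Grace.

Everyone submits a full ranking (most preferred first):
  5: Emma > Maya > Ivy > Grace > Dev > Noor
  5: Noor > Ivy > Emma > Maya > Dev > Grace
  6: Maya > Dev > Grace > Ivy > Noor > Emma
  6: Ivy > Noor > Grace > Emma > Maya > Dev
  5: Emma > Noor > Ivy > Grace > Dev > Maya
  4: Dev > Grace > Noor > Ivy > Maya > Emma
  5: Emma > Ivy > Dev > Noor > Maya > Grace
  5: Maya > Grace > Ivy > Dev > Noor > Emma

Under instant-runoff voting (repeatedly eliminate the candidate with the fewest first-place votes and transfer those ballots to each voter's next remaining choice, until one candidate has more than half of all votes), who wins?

Round 1: Dev 4, Maya 11, Noor 5, Ivy 6, Emma 15, Grace 0. Grace eliminated.
Round 2: Dev 4, Maya 11, Noor 5, Ivy 6, Emma 15. Dev eliminated.
Round 3: Maya 11, Noor 9, Ivy 6, Emma 15. Ivy eliminated.
Round 4: Maya 11, Noor 15, Emma 15. Maya eliminated.
Round 5: Noor 26, Emma 15. Noor has a majority (≥21).

Noor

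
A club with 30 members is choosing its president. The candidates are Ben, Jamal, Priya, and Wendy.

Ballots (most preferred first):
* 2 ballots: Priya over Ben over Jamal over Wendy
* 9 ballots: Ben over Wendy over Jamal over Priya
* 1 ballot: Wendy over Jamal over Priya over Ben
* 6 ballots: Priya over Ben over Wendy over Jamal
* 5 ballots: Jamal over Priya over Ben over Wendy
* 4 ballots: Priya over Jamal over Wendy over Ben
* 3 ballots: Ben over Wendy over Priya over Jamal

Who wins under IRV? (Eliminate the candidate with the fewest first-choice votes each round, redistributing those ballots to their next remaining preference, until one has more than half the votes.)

Priya

Round 1: Ben 12, Jamal 5, Priya 12, Wendy 1. Wendy eliminated.
Round 2: Ben 12, Jamal 6, Priya 12. Jamal eliminated.
Round 3: Ben 12, Priya 18. Priya has a majority (≥16).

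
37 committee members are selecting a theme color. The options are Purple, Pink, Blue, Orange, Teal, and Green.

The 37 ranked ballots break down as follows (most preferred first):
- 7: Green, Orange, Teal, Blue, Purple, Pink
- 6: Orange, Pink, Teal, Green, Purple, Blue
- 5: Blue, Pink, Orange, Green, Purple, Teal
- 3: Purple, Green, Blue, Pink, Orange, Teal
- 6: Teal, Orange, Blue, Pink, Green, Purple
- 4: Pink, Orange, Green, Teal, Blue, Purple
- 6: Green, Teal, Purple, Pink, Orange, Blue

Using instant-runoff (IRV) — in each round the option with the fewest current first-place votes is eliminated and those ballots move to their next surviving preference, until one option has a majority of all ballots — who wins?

Round 1: Purple 3, Pink 4, Blue 5, Orange 6, Teal 6, Green 13. Purple eliminated.
Round 2: Pink 4, Blue 5, Orange 6, Teal 6, Green 16. Pink eliminated.
Round 3: Blue 5, Orange 10, Teal 6, Green 16. Blue eliminated.
Round 4: Orange 15, Teal 6, Green 16. Teal eliminated.
Round 5: Orange 21, Green 16. Orange has a majority (≥19).

Orange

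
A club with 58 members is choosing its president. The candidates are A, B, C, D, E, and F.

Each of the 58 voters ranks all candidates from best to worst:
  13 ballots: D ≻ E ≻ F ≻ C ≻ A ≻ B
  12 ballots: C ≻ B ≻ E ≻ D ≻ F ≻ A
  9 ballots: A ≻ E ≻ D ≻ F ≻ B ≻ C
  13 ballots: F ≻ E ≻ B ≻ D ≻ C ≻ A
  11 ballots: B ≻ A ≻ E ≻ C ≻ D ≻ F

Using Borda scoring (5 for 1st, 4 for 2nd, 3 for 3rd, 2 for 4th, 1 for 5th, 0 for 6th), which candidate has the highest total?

A: 13×1 + 12×0 + 9×5 + 13×0 + 11×4 = 102
B: 13×0 + 12×4 + 9×1 + 13×3 + 11×5 = 151
C: 13×2 + 12×5 + 9×0 + 13×1 + 11×2 = 121
D: 13×5 + 12×2 + 9×3 + 13×2 + 11×1 = 153
E: 13×4 + 12×3 + 9×4 + 13×4 + 11×3 = 209
F: 13×3 + 12×1 + 9×2 + 13×5 + 11×0 = 134

E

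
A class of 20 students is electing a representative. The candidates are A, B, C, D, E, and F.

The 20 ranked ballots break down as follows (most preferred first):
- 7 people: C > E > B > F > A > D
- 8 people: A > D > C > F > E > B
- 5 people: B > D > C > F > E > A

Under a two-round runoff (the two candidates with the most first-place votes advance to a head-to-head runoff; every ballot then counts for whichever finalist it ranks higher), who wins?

Round 1 first-place votes: A 8, B 5, C 7, D 0, E 0, F 0. A and C advance.
Runoff: A is ranked above C on 8 ballots, C above A on 12.

C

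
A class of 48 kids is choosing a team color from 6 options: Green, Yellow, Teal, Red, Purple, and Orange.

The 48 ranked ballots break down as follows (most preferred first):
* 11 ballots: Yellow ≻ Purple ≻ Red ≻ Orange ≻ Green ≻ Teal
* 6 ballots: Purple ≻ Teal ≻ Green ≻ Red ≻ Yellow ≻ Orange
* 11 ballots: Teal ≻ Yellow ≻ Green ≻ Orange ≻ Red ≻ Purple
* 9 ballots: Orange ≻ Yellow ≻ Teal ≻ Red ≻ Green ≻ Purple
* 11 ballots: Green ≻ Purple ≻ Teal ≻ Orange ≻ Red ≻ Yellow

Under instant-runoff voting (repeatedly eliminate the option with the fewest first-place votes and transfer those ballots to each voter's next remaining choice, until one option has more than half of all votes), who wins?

Teal

Round 1: Green 11, Yellow 11, Teal 11, Red 0, Purple 6, Orange 9. Red eliminated.
Round 2: Green 11, Yellow 11, Teal 11, Purple 6, Orange 9. Purple eliminated.
Round 3: Green 11, Yellow 11, Teal 17, Orange 9. Orange eliminated.
Round 4: Green 11, Yellow 20, Teal 17. Green eliminated.
Round 5: Yellow 20, Teal 28. Teal has a majority (≥25).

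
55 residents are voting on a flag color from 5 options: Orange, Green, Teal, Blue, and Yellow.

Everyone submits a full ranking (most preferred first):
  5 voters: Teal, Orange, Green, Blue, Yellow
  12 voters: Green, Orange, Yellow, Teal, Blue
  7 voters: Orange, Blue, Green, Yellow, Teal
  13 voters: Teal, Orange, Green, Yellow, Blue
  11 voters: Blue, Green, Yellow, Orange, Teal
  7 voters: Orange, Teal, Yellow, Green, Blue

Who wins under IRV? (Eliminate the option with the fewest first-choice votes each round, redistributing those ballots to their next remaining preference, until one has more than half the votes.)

Round 1: Orange 14, Green 12, Teal 18, Blue 11, Yellow 0. Yellow eliminated.
Round 2: Orange 14, Green 12, Teal 18, Blue 11. Blue eliminated.
Round 3: Orange 14, Green 23, Teal 18. Orange eliminated.
Round 4: Green 30, Teal 25. Green has a majority (≥28).

Green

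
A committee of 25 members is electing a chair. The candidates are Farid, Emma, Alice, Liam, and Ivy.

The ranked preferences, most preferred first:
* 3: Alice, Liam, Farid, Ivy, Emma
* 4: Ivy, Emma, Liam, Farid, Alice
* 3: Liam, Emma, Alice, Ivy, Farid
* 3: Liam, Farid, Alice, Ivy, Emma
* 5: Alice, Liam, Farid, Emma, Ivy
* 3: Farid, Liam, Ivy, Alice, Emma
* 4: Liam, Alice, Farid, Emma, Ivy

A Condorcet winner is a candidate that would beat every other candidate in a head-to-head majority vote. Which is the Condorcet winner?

Liam

Liam vs Farid: 22–3
Liam vs Emma: 21–4
Liam vs Alice: 17–8
Liam vs Ivy: 21–4
Liam beats every other candidate.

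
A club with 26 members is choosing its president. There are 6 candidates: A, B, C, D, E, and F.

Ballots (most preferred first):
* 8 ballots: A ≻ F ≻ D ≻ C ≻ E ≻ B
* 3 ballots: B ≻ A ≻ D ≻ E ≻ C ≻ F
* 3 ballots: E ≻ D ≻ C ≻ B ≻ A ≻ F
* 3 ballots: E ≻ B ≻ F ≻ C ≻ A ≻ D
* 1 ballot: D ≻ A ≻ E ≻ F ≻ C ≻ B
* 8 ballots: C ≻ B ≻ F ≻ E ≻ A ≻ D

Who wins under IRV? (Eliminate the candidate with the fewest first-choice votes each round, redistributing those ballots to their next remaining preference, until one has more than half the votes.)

Round 1: A 8, B 3, C 8, D 1, E 6, F 0. F eliminated.
Round 2: A 8, B 3, C 8, D 1, E 6. D eliminated.
Round 3: A 9, B 3, C 8, E 6. B eliminated.
Round 4: A 12, C 8, E 6. E eliminated.
Round 5: A 12, C 14. C has a majority (≥14).

C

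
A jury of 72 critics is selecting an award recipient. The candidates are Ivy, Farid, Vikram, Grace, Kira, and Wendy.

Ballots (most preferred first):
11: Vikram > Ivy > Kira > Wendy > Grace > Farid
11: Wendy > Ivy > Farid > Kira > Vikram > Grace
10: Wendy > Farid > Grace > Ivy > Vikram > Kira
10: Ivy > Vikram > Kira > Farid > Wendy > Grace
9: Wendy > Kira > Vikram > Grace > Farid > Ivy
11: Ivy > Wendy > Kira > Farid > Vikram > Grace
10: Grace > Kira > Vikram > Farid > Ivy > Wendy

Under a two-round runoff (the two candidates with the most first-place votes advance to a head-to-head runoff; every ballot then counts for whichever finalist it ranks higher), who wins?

Ivy

Round 1 first-place votes: Ivy 21, Farid 0, Vikram 11, Grace 10, Kira 0, Wendy 30. Wendy and Ivy advance.
Runoff: Wendy is ranked above Ivy on 30 ballots, Ivy above Wendy on 42.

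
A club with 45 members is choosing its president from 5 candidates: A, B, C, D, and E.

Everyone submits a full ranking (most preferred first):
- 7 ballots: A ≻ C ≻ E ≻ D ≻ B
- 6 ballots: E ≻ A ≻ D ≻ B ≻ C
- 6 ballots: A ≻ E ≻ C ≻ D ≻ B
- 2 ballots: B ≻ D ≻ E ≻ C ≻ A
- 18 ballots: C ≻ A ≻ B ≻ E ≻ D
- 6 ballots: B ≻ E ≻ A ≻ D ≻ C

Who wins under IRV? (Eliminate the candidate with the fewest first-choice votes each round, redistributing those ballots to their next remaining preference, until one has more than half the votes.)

A

Round 1: A 13, B 8, C 18, D 0, E 6. D eliminated.
Round 2: A 13, B 8, C 18, E 6. E eliminated.
Round 3: A 19, B 8, C 18. B eliminated.
Round 4: A 25, C 20. A has a majority (≥23).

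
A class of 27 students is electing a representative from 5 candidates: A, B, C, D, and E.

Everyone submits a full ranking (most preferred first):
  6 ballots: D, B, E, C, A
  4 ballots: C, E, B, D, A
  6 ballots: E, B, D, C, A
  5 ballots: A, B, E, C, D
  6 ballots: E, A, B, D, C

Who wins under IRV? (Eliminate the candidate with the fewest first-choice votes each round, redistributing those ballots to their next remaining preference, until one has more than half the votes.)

E

Round 1: A 5, B 0, C 4, D 6, E 12. B eliminated.
Round 2: A 5, C 4, D 6, E 12. C eliminated.
Round 3: A 5, D 6, E 16. E has a majority (≥14).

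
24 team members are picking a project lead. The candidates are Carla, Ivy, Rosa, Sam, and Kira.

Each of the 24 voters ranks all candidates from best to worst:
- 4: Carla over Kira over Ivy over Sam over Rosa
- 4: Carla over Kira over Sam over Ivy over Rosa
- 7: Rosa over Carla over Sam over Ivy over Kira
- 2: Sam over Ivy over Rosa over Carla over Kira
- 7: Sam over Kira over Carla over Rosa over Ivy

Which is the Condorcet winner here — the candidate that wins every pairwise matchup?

Carla vs Ivy: 22–2
Carla vs Rosa: 15–9
Carla vs Sam: 15–9
Carla vs Kira: 17–7
Carla beats every other candidate.

Carla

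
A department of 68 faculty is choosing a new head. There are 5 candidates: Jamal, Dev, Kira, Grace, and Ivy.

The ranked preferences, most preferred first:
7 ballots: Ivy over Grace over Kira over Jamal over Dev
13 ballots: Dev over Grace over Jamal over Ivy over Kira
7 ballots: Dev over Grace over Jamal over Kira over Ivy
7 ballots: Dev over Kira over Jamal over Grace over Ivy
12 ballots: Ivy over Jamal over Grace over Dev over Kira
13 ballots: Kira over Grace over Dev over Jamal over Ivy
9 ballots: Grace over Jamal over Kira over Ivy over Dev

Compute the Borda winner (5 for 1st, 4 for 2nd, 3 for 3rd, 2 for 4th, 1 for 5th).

Grace

Jamal: 7×2 + 13×3 + 7×3 + 7×3 + 12×4 + 13×2 + 9×4 = 205
Dev: 7×1 + 13×5 + 7×5 + 7×5 + 12×2 + 13×3 + 9×1 = 214
Kira: 7×3 + 13×1 + 7×2 + 7×4 + 12×1 + 13×5 + 9×3 = 180
Grace: 7×4 + 13×4 + 7×4 + 7×2 + 12×3 + 13×4 + 9×5 = 255
Ivy: 7×5 + 13×2 + 7×1 + 7×1 + 12×5 + 13×1 + 9×2 = 166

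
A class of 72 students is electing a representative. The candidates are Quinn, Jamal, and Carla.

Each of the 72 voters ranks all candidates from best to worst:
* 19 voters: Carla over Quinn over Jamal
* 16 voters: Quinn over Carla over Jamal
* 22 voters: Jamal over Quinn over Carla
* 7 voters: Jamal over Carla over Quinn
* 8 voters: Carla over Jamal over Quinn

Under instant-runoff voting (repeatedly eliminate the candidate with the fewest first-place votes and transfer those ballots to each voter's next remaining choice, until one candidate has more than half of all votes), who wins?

Round 1: Quinn 16, Jamal 29, Carla 27. Quinn eliminated.
Round 2: Jamal 29, Carla 43. Carla has a majority (≥37).

Carla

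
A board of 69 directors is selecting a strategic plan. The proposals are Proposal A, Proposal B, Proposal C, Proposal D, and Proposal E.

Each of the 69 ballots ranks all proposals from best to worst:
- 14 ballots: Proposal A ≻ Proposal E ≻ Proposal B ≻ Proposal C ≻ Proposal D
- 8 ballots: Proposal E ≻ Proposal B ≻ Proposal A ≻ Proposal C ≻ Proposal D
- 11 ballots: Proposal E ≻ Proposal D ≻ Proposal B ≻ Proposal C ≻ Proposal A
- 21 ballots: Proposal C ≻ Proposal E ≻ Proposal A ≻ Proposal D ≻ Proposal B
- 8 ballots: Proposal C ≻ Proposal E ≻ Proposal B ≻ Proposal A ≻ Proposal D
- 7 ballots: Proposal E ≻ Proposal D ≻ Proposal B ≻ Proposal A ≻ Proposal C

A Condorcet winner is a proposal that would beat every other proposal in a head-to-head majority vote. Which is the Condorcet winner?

Proposal E vs Proposal A: 55–14
Proposal E vs Proposal B: 69–0
Proposal E vs Proposal C: 40–29
Proposal E vs Proposal D: 69–0
Proposal E beats every other proposal.

Proposal E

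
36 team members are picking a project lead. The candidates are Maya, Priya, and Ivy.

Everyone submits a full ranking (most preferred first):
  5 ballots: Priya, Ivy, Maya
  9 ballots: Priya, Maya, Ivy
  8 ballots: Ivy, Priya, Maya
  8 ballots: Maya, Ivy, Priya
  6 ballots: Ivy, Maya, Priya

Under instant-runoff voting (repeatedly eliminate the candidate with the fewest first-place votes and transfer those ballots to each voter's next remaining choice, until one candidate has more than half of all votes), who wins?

Round 1: Maya 8, Priya 14, Ivy 14. Maya eliminated.
Round 2: Priya 14, Ivy 22. Ivy has a majority (≥19).

Ivy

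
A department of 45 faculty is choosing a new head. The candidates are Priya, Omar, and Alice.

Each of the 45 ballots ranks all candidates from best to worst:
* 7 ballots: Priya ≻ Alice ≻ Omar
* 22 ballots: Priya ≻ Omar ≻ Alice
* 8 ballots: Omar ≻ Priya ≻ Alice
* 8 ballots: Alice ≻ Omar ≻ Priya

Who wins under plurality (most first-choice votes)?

Priya

First-place votes: Priya 29, Omar 8, Alice 8.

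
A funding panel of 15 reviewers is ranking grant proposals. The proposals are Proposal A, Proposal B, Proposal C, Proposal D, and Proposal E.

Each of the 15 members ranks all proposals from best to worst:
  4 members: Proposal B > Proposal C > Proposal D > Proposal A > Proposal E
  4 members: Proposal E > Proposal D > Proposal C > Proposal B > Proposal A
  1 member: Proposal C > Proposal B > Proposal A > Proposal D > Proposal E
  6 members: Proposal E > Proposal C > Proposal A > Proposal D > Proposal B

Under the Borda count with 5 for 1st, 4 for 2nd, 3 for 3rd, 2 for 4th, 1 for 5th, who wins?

Proposal C

Proposal A: 4×2 + 4×1 + 1×3 + 6×3 = 33
Proposal B: 4×5 + 4×2 + 1×4 + 6×1 = 38
Proposal C: 4×4 + 4×3 + 1×5 + 6×4 = 57
Proposal D: 4×3 + 4×4 + 1×2 + 6×2 = 42
Proposal E: 4×1 + 4×5 + 1×1 + 6×5 = 55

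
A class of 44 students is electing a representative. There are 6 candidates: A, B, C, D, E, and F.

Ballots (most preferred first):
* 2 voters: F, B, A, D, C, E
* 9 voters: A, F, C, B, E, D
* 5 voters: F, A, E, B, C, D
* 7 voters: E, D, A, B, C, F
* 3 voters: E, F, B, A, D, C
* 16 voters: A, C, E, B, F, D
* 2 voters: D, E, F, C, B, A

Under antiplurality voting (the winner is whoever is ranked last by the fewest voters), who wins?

Last-place votes: A 2, B 0, C 3, D 30, E 2, F 7.

B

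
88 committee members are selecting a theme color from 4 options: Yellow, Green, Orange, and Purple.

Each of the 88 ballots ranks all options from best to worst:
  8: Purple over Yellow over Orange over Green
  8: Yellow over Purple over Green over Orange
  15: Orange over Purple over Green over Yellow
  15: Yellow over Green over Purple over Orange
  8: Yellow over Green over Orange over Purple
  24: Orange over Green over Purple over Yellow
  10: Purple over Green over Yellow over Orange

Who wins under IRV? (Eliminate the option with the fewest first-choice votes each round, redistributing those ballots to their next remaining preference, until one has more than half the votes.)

Round 1: Yellow 31, Green 0, Orange 39, Purple 18. Green eliminated.
Round 2: Yellow 31, Orange 39, Purple 18. Purple eliminated.
Round 3: Yellow 49, Orange 39. Yellow has a majority (≥45).

Yellow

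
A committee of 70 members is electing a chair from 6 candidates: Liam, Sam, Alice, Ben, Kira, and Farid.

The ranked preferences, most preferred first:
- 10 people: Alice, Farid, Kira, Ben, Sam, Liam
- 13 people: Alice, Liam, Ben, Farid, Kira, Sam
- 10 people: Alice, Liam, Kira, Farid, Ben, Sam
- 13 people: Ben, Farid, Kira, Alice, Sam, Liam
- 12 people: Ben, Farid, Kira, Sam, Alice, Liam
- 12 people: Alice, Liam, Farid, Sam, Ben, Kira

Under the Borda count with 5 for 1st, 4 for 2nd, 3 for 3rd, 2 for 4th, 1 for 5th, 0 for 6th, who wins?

Alice

Liam: 10×0 + 13×4 + 10×4 + 13×0 + 12×0 + 12×4 = 140
Sam: 10×1 + 13×0 + 10×0 + 13×1 + 12×2 + 12×2 = 71
Alice: 10×5 + 13×5 + 10×5 + 13×2 + 12×1 + 12×5 = 263
Ben: 10×2 + 13×3 + 10×1 + 13×5 + 12×5 + 12×1 = 206
Kira: 10×3 + 13×1 + 10×3 + 13×3 + 12×3 + 12×0 = 148
Farid: 10×4 + 13×2 + 10×2 + 13×4 + 12×4 + 12×3 = 222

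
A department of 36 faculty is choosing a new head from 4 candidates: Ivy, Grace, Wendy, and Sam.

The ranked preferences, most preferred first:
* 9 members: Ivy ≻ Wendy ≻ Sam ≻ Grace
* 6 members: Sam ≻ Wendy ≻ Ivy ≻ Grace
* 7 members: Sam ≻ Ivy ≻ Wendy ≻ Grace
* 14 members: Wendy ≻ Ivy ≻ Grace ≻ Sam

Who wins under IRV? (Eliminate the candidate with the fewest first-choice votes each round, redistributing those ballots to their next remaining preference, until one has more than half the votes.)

Round 1: Ivy 9, Grace 0, Wendy 14, Sam 13. Grace eliminated.
Round 2: Ivy 9, Wendy 14, Sam 13. Ivy eliminated.
Round 3: Wendy 23, Sam 13. Wendy has a majority (≥19).

Wendy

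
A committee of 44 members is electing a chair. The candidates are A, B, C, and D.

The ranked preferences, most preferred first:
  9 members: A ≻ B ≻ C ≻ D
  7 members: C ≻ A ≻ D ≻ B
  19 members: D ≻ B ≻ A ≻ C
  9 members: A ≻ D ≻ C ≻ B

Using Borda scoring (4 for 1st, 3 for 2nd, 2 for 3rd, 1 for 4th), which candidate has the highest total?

A

A: 9×4 + 7×3 + 19×2 + 9×4 = 131
B: 9×3 + 7×1 + 19×3 + 9×1 = 100
C: 9×2 + 7×4 + 19×1 + 9×2 = 83
D: 9×1 + 7×2 + 19×4 + 9×3 = 126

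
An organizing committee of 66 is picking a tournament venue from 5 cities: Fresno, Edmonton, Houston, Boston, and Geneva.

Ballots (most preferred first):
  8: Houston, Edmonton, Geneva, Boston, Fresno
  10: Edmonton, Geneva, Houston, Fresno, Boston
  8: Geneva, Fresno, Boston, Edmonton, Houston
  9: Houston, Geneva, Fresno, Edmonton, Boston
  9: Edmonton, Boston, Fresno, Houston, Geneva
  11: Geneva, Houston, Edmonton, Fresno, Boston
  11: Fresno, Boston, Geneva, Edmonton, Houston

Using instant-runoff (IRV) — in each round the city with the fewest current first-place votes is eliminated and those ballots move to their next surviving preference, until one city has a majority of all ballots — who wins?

Geneva

Round 1: Fresno 11, Edmonton 19, Houston 17, Boston 0, Geneva 19. Boston eliminated.
Round 2: Fresno 11, Edmonton 19, Houston 17, Geneva 19. Fresno eliminated.
Round 3: Edmonton 19, Houston 17, Geneva 30. Houston eliminated.
Round 4: Edmonton 27, Geneva 39. Geneva has a majority (≥34).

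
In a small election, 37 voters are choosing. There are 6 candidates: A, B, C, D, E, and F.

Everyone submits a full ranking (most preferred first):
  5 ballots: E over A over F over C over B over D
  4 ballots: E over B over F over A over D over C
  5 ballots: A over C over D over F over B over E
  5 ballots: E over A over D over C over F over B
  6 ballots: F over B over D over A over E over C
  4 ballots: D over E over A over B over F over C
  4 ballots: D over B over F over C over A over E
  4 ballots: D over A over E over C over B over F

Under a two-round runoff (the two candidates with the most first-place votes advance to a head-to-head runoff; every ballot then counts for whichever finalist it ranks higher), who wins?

D

Round 1 first-place votes: A 5, B 0, C 0, D 12, E 14, F 6. E and D advance.
Runoff: E is ranked above D on 14 ballots, D above E on 23.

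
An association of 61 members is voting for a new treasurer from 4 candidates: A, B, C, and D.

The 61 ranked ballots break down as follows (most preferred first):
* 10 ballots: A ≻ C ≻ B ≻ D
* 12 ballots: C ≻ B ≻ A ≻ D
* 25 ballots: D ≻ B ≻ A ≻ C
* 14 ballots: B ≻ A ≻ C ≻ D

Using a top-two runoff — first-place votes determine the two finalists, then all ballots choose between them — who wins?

B

Round 1 first-place votes: A 10, B 14, C 12, D 25. D and B advance.
Runoff: D is ranked above B on 25 ballots, B above D on 36.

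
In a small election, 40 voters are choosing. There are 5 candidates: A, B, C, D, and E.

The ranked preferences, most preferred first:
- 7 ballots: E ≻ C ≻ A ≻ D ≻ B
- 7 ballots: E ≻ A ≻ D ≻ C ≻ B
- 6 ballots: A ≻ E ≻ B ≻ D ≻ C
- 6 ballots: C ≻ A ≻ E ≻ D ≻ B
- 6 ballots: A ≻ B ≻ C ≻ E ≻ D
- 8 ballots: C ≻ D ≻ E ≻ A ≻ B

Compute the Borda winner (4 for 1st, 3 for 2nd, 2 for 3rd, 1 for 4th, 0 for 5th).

A: 7×2 + 7×3 + 6×4 + 6×3 + 6×4 + 8×1 = 109
B: 7×0 + 7×0 + 6×2 + 6×0 + 6×3 + 8×0 = 30
C: 7×3 + 7×1 + 6×0 + 6×4 + 6×2 + 8×4 = 96
D: 7×1 + 7×2 + 6×1 + 6×1 + 6×0 + 8×3 = 57
E: 7×4 + 7×4 + 6×3 + 6×2 + 6×1 + 8×2 = 108

A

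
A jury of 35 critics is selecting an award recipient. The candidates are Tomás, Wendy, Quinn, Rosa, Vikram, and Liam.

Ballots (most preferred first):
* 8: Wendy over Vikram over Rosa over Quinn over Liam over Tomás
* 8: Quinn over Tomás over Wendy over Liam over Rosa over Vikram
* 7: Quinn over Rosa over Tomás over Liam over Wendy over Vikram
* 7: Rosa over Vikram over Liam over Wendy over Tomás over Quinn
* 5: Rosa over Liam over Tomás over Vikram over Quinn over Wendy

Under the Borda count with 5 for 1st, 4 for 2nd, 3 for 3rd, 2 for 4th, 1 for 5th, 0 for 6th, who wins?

Tomás: 8×0 + 8×4 + 7×3 + 7×1 + 5×3 = 75
Wendy: 8×5 + 8×3 + 7×1 + 7×2 + 5×0 = 85
Quinn: 8×2 + 8×5 + 7×5 + 7×0 + 5×1 = 96
Rosa: 8×3 + 8×1 + 7×4 + 7×5 + 5×5 = 120
Vikram: 8×4 + 8×0 + 7×0 + 7×4 + 5×2 = 70
Liam: 8×1 + 8×2 + 7×2 + 7×3 + 5×4 = 79

Rosa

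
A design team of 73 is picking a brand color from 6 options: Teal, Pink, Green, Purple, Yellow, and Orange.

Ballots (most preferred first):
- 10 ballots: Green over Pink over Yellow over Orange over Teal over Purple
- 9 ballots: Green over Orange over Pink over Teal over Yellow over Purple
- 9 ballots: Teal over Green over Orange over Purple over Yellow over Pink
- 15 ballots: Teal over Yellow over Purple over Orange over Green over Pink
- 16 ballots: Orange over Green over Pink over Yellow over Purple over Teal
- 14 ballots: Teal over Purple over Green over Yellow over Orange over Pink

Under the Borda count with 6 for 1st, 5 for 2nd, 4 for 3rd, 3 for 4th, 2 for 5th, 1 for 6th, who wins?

Green

Teal: 10×2 + 9×3 + 9×6 + 15×6 + 16×1 + 14×6 = 291
Pink: 10×5 + 9×4 + 9×1 + 15×1 + 16×4 + 14×1 = 188
Green: 10×6 + 9×6 + 9×5 + 15×2 + 16×5 + 14×4 = 325
Purple: 10×1 + 9×1 + 9×3 + 15×4 + 16×2 + 14×5 = 208
Yellow: 10×4 + 9×2 + 9×2 + 15×5 + 16×3 + 14×3 = 241
Orange: 10×3 + 9×5 + 9×4 + 15×3 + 16×6 + 14×2 = 280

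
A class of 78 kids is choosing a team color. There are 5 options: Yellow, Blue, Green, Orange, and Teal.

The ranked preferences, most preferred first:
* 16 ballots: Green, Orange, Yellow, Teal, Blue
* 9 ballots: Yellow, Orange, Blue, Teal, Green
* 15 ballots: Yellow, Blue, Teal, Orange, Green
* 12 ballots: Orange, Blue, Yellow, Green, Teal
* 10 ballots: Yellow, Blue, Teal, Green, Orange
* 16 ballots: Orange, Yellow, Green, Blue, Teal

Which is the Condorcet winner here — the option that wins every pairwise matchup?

Orange vs Yellow: 44–34
Orange vs Blue: 53–25
Orange vs Green: 52–26
Orange vs Teal: 53–25
Orange beats every other option.

Orange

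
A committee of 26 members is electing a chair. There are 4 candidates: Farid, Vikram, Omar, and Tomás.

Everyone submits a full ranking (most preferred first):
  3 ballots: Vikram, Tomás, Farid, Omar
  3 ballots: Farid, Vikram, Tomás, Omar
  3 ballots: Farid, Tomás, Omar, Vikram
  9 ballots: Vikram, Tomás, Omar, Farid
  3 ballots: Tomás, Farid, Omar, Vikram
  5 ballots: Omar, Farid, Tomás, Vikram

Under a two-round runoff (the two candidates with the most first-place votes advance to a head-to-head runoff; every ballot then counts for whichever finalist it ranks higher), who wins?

Round 1 first-place votes: Farid 6, Vikram 12, Omar 5, Tomás 3. Vikram and Farid advance.
Runoff: Vikram is ranked above Farid on 12 ballots, Farid above Vikram on 14.

Farid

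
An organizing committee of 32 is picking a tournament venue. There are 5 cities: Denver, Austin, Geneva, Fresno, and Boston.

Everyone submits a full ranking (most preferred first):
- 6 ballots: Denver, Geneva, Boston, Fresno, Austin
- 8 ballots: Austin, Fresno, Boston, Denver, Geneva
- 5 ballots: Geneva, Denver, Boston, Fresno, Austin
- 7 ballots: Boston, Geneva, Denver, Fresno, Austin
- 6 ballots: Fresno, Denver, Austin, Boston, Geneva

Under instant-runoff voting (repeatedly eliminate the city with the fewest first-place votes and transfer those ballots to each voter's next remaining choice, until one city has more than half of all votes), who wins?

Round 1: Denver 6, Austin 8, Geneva 5, Fresno 6, Boston 7. Geneva eliminated.
Round 2: Denver 11, Austin 8, Fresno 6, Boston 7. Fresno eliminated.
Round 3: Denver 17, Austin 8, Boston 7. Denver has a majority (≥17).

Denver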